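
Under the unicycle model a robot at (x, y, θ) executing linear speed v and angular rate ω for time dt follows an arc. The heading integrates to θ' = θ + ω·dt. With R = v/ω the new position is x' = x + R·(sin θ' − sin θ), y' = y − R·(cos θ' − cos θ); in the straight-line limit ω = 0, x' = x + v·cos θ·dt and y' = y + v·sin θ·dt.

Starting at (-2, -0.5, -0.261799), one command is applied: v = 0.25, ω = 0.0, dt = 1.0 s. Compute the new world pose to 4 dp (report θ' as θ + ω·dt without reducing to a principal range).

θ' = -0.2618 + 0.0·1.0 = -0.2618
ω = 0 → straight: x' = -2 + 0.25·cos(-0.2618)·1.0 = -1.7585
y' = -0.5 + 0.25·sin(-0.2618)·1.0 = -0.5647

(-1.7585, -0.5647, -0.2618)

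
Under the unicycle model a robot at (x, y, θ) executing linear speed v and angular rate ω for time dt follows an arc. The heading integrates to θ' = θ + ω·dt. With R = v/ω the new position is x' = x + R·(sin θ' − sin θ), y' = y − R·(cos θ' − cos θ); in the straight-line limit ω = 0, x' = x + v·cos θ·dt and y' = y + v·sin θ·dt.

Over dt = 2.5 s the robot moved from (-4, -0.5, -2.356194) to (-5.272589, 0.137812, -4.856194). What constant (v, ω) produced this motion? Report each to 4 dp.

v = 0.7500, ω = -1.0000

Δθ = -4.856194 − -2.356194 = -2.500000
ω = Δθ/dt = -2.500000/2.5 = -1.0000
R = Δx/(sin θ' − sin θ) = -0.7500
v = R·ω = -0.7500·-1.0000 = 0.7500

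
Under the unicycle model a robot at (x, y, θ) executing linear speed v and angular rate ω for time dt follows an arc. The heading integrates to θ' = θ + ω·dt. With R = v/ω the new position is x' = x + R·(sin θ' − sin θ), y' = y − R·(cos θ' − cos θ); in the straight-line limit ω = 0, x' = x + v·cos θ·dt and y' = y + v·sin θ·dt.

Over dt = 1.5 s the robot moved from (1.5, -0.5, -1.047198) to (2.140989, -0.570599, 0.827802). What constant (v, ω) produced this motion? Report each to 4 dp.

v = 0.5000, ω = 1.2500

Δθ = 0.827802 − -1.047198 = 1.875000
ω = Δθ/dt = 1.875000/1.5 = 1.2500
R = Δx/(sin θ' − sin θ) = 0.4000
v = R·ω = 0.4000·1.2500 = 0.5000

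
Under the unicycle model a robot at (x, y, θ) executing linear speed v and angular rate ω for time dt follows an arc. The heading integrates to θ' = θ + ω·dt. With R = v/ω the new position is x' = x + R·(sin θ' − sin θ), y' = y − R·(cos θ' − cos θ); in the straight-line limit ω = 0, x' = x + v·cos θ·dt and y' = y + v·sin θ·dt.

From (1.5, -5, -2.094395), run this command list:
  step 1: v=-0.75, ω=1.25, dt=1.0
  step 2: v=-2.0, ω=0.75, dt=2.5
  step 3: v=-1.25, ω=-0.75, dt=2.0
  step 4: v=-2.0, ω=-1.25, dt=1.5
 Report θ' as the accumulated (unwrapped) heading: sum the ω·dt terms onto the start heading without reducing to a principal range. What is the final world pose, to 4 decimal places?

(-5.4557, -2.7855, -2.3444)

step 1: θ'=-0.8444 (R=-0.6000) → pose (1.4289, -4.3015, -0.8444)
step 2: θ'=1.0306 (R=-2.6667) → pose (-2.8516, -4.7012, 1.0306)
step 3: θ'=-0.4694 (R=1.6667) → pose (-5.0348, -5.3304, -0.4694)
step 4: θ'=-2.3444 (R=1.6000) → pose (-5.4557, -2.7855, -2.3444)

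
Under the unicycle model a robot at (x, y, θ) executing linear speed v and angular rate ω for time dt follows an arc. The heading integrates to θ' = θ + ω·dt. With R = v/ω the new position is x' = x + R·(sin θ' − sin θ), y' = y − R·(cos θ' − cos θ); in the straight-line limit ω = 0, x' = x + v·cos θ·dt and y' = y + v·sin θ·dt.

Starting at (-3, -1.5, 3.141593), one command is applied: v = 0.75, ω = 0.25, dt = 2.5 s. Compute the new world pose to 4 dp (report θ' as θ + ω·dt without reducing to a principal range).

(-4.7553, -2.0671, 3.7666)

θ' = 3.1416 + 0.25·2.5 = 3.7666
R = v/ω = 0.75/0.25 = 3.0000
x' = -3 + 3.0000·(sin 3.7666 − sin 3.1416) = -4.7553
y' = -1.5 − 3.0000·(cos 3.7666 − cos 3.1416) = -2.0671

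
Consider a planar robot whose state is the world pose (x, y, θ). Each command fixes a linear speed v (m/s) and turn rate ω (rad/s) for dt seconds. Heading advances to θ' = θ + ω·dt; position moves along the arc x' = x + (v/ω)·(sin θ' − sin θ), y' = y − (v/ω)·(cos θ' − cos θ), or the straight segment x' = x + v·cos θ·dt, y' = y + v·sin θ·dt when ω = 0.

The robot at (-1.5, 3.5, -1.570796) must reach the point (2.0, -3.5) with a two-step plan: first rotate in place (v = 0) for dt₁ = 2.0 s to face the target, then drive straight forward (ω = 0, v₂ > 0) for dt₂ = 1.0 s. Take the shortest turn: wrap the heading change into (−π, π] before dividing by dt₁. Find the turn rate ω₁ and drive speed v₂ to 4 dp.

ω₁ = 0.2318, v₂ = 7.8262

heading to target = atan2(-3.5−3.5, 2−-1.5) = -1.1071
Δθ = wrap(-1.1071 − -1.5708) = 0.4636; ω₁ = Δθ/dt₁ = 0.2318
distance = √((2−-1.5)² + (-3.5−3.5)²) = 7.8262; v₂ = distance/dt₂ = 7.8262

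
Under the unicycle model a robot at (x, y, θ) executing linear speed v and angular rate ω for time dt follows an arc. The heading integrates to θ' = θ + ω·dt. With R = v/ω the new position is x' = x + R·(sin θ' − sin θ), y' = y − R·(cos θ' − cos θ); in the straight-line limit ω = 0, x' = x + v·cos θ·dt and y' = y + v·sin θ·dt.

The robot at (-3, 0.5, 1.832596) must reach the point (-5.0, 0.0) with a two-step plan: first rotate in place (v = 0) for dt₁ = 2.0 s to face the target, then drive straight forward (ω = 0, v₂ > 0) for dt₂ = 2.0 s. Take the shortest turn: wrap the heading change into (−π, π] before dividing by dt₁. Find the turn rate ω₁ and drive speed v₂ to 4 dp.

ω₁ = 0.7770, v₂ = 1.0308

heading to target = atan2(0−0.5, -5−-3) = -2.8966
Δθ = wrap(-2.8966 − 1.8326) = 1.5540; ω₁ = Δθ/dt₁ = 0.7770
distance = √((-5−-3)² + (0−0.5)²) = 2.0616; v₂ = distance/dt₂ = 1.0308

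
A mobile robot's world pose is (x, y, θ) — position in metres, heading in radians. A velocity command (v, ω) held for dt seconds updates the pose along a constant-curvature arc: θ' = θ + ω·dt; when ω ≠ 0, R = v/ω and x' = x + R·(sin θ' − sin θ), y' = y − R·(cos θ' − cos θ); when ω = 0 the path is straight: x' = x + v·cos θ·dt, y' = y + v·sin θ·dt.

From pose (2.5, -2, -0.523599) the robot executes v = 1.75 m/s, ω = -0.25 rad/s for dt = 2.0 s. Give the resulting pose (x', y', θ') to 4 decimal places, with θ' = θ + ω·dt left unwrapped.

(4.9779, -4.4201, -1.0236)

θ' = -0.5236 + -0.25·2.0 = -1.0236
R = v/ω = 1.75/-0.25 = -7.0000
x' = 2.5 + -7.0000·(sin -1.0236 − sin -0.5236) = 4.9779
y' = -2 − -7.0000·(cos -1.0236 − cos -0.5236) = -4.4201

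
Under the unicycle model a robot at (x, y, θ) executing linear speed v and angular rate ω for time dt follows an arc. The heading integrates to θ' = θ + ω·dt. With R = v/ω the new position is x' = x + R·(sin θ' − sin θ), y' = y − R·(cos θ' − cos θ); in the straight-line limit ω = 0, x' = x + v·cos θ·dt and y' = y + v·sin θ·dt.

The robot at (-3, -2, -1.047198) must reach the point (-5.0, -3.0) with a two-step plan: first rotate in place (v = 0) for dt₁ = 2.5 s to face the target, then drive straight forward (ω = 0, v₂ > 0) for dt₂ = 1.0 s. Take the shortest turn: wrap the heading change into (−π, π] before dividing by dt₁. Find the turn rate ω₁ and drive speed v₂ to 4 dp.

ω₁ = -0.6523, v₂ = 2.2361

heading to target = atan2(-3−-2, -5−-3) = -2.6779
Δθ = wrap(-2.6779 − -1.0472) = -1.6307; ω₁ = Δθ/dt₁ = -0.6523
distance = √((-5−-3)² + (-3−-2)²) = 2.2361; v₂ = distance/dt₂ = 2.2361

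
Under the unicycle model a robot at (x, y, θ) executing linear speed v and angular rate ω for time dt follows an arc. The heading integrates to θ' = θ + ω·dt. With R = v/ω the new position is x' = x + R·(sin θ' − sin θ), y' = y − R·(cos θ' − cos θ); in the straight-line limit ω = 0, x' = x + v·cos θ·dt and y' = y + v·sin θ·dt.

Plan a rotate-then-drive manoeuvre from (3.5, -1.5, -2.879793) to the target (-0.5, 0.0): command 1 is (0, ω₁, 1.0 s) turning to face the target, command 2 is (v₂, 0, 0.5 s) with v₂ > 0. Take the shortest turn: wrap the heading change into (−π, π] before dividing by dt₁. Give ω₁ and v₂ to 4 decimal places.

heading to target = atan2(0−-1.5, -0.5−3.5) = 2.7828
Δθ = wrap(2.7828 − -2.8798) = -0.6206; ω₁ = Δθ/dt₁ = -0.6206
distance = √((-0.5−3.5)² + (0−-1.5)²) = 4.2720; v₂ = distance/dt₂ = 8.5440

ω₁ = -0.6206, v₂ = 8.5440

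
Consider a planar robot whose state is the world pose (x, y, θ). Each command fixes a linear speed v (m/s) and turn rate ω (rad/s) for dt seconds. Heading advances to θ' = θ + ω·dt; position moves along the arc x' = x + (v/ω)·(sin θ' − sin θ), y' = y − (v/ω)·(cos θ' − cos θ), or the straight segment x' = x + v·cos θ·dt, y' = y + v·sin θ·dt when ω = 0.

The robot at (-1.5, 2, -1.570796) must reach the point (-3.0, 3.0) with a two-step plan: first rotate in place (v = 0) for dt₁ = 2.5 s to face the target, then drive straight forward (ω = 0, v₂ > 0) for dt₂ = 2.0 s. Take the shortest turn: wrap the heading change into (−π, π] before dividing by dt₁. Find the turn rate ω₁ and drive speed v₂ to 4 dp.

heading to target = atan2(3−2, -3−-1.5) = 2.5536
Δθ = wrap(2.5536 − -1.5708) = -2.1588; ω₁ = Δθ/dt₁ = -0.8635
distance = √((-3−-1.5)² + (3−2)²) = 1.8028; v₂ = distance/dt₂ = 0.9014

ω₁ = -0.8635, v₂ = 0.9014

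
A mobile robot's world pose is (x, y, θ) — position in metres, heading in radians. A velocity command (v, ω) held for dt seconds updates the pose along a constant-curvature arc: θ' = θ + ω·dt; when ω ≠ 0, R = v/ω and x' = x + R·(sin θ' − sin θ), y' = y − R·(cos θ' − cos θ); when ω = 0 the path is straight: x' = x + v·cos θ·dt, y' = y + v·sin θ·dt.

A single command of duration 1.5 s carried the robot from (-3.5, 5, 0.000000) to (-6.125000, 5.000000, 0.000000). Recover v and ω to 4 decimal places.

v = -1.7500, ω = 0.0000

Δθ = 0.000000 − 0.000000 = 0.000000
ω = Δθ/dt = 0.000000/1.5 = 0.0000
ω = 0 → v = (Δx·cos θ + Δy·sin θ)/dt = -1.7500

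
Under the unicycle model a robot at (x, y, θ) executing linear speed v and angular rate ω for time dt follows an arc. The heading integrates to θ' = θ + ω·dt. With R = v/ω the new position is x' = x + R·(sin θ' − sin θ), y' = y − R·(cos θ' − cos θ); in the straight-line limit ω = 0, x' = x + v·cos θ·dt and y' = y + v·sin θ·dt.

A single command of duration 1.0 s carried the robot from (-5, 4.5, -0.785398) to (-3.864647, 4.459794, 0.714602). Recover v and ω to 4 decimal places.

Δθ = 0.714602 − -0.785398 = 1.500000
ω = Δθ/dt = 1.500000/1.0 = 1.5000
R = Δx/(sin θ' − sin θ) = 0.8333
v = R·ω = 0.8333·1.5000 = 1.2500

v = 1.2500, ω = 1.5000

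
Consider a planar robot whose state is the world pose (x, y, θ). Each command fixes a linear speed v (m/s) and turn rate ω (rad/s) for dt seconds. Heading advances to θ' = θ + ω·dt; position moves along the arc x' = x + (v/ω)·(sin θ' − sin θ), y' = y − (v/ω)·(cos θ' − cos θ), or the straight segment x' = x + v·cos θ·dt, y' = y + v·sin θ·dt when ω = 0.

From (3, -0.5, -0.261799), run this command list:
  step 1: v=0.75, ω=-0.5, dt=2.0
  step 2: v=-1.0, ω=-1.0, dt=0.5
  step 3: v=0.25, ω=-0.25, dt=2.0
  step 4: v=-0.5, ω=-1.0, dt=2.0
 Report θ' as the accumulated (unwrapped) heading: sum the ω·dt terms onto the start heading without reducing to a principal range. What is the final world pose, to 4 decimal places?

(4.6357, -1.5472, -4.2618)

step 1: θ'=-1.2618 (R=-1.5000) → pose (4.0407, -1.4927, -1.2618)
step 2: θ'=-1.7618 (R=1.0000) → pose (4.0116, -0.9988, -1.7618)
step 3: θ'=-2.2618 (R=-1.0000) → pose (3.8003, -1.4463, -2.2618)
step 4: θ'=-4.2618 (R=0.5000) → pose (4.6357, -1.5472, -4.2618)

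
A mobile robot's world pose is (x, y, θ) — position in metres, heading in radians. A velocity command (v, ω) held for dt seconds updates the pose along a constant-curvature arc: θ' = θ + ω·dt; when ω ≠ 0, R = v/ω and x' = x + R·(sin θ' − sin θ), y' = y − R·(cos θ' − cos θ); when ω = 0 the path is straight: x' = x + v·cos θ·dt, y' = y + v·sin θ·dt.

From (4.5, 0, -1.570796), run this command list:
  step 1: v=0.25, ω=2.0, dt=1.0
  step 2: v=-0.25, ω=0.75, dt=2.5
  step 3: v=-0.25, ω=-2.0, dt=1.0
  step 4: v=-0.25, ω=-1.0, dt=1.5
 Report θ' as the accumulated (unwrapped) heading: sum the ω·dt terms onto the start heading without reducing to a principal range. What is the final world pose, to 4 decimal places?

step 1: θ'=0.4292 (R=0.1250) → pose (4.6770, -0.1137, 0.4292)
step 2: θ'=2.3042 (R=-0.3333) → pose (4.5681, -0.6399, 2.3042)
step 3: θ'=0.3042 (R=0.1250) → pose (4.5127, -0.8428, 0.3042)
step 4: θ'=-1.1958 (R=0.2500) → pose (4.2052, -0.6959, -1.1958)

(4.2052, -0.6959, -1.1958)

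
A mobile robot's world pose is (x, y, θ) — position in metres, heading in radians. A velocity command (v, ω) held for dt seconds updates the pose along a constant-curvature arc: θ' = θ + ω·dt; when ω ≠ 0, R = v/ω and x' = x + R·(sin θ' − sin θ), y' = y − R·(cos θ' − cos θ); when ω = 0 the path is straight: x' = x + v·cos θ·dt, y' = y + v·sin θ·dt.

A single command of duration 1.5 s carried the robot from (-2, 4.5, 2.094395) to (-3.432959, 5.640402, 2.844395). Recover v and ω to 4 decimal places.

Δθ = 2.844395 − 2.094395 = 0.750000
ω = Δθ/dt = 0.750000/1.5 = 0.5000
R = Δx/(sin θ' − sin θ) = 2.5000
v = R·ω = 2.5000·0.5000 = 1.2500

v = 1.2500, ω = 0.5000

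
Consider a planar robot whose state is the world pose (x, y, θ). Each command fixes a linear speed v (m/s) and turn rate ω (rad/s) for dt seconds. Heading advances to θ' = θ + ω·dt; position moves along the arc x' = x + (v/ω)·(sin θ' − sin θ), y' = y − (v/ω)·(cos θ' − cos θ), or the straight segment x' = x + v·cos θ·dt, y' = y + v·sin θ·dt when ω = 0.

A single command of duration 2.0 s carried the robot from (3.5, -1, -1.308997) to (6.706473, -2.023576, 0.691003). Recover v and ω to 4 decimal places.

Δθ = 0.691003 − -1.308997 = 2.000000
ω = Δθ/dt = 2.000000/2.0 = 1.0000
R = Δx/(sin θ' − sin θ) = 2.0000
v = R·ω = 2.0000·1.0000 = 2.0000

v = 2.0000, ω = 1.0000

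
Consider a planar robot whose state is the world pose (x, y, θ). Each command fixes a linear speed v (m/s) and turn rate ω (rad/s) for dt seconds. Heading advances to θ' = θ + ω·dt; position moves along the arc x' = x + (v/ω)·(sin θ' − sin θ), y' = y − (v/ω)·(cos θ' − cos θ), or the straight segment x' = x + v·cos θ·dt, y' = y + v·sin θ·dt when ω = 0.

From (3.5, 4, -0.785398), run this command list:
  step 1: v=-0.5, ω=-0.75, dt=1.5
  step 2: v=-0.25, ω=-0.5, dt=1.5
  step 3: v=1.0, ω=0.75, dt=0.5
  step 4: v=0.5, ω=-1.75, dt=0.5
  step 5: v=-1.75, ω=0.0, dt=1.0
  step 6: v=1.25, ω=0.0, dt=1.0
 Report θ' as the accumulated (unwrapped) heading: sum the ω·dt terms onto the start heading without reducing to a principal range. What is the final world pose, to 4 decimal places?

step 1: θ'=-1.9104 (R=0.6667) → pose (3.3428, 4.6935, -1.9104)
step 2: θ'=-2.6604 (R=0.5000) → pose (3.5828, 4.9701, -2.6604)
step 3: θ'=-2.2854 (R=1.3333) → pose (3.1928, 4.6620, -2.2854)
step 4: θ'=-3.1604 (R=-0.2857) → pose (2.9716, 4.5635, -3.1604)
step 5: θ'=-3.1604 (straight) → pose (4.7213, 4.5306, -3.1604)
step 6: θ'=-3.1604 (straight) → pose (3.4715, 4.5541, -3.1604)

(3.4715, 4.5541, -3.1604)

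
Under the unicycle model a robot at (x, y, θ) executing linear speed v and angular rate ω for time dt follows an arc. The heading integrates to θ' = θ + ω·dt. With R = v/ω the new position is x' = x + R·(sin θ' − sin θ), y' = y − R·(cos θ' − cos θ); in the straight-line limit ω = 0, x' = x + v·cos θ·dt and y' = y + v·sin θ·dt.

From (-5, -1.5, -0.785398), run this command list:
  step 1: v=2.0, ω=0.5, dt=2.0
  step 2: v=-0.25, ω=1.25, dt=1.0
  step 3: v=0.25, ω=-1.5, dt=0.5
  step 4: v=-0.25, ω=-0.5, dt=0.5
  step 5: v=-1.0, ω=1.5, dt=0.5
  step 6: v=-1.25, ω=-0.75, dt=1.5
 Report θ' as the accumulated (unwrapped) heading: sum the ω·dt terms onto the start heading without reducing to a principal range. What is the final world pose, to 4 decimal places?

step 1: θ'=0.2146 (R=4.0000) → pose (-1.3197, -2.5798, 0.2146)
step 2: θ'=1.4646 (R=-0.2000) → pose (-1.4760, -2.7540, 1.4646)
step 3: θ'=0.7146 (R=-0.1667) → pose (-1.4195, -2.6458, 0.7146)
step 4: θ'=0.4646 (R=0.5000) → pose (-1.5231, -2.7151, 0.4646)
step 5: θ'=1.2146 (R=-0.6667) → pose (-1.8492, -3.0787, 1.2146)
step 6: θ'=0.0896 (R=1.6667) → pose (-3.2622, -4.1575, 0.0896)

(-3.2622, -4.1575, 0.0896)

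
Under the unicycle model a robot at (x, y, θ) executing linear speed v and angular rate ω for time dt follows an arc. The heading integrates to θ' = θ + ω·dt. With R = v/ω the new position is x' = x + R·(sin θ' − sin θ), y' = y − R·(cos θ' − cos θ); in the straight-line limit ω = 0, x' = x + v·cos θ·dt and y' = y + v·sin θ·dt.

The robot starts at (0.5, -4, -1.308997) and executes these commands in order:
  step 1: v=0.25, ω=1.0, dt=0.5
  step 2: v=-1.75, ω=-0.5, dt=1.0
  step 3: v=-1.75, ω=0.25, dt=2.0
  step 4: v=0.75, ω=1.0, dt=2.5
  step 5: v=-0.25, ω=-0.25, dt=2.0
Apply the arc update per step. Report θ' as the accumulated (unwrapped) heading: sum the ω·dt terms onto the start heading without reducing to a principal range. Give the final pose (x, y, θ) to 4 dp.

step 1: θ'=-0.8090 (R=0.2500) → pose (0.5606, -4.1079, -0.8090)
step 2: θ'=-1.3090 (R=3.5000) → pose (-0.2876, -2.5979, -1.3090)
step 3: θ'=-0.8090 (R=-7.0000) → pose (-1.9839, 0.4219, -0.8090)
step 4: θ'=1.6910 (R=0.7500) → pose (-0.6966, 1.0295, 1.6910)
step 5: θ'=1.1910 (R=1.0000) → pose (-0.7606, 0.5389, 1.1910)

(-0.7606, 0.5389, 1.1910)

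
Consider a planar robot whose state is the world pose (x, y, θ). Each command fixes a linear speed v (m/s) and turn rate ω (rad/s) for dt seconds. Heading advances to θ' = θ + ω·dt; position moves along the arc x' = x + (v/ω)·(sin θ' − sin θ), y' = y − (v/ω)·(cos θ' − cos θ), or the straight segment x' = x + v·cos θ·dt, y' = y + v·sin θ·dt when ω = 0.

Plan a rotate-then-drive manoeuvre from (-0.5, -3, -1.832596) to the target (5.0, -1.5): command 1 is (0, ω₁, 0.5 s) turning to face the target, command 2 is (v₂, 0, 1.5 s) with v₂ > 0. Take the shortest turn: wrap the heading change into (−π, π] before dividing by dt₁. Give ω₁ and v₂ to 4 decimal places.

ω₁ = 4.1977, v₂ = 3.8006

heading to target = atan2(-1.5−-3, 5−-0.5) = 0.2663
Δθ = wrap(0.2663 − -1.8326) = 2.0988; ω₁ = Δθ/dt₁ = 4.1977
distance = √((5−-0.5)² + (-1.5−-3)²) = 5.7009; v₂ = distance/dt₂ = 3.8006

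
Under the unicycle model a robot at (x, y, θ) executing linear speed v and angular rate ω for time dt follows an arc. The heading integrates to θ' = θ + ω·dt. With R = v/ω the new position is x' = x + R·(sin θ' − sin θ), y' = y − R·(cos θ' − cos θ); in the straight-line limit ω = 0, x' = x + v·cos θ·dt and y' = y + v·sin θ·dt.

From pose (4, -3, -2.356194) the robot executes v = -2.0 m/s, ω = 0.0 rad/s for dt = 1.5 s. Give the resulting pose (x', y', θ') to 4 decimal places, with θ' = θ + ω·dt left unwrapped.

(6.1213, -0.8787, -2.3562)

θ' = -2.3562 + 0.0·1.5 = -2.3562
ω = 0 → straight: x' = 4 + -2.0·cos(-2.3562)·1.5 = 6.1213
y' = -3 + -2.0·sin(-2.3562)·1.5 = -0.8787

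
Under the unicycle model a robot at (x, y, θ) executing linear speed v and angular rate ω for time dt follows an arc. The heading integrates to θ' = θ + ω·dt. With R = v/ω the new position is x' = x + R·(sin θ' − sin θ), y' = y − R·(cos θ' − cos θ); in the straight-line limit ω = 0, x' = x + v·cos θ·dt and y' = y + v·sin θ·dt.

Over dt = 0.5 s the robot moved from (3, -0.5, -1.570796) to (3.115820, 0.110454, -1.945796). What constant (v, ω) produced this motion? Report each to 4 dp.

Δθ = -1.945796 − -1.570796 = -0.375000
ω = Δθ/dt = -0.375000/0.5 = -0.7500
R = −Δy/(cos θ' − cos θ) = 1.6667
v = R·ω = 1.6667·-0.7500 = -1.2500

v = -1.2500, ω = -0.7500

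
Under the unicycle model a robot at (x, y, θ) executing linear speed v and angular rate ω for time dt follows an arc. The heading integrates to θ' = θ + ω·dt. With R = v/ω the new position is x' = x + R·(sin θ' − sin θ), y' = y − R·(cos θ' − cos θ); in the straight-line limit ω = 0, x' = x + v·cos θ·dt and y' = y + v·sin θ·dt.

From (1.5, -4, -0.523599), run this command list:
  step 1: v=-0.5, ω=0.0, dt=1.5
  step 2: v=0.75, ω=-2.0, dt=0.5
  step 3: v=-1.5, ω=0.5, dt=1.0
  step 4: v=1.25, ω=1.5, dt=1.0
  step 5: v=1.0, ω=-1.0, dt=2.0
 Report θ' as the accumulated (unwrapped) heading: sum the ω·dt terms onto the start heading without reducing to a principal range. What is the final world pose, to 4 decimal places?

step 1: θ'=-0.5236 (straight) → pose (0.8505, -3.6250, -0.5236)
step 2: θ'=-1.5236 (R=-0.3750) → pose (1.0376, -3.9321, -1.5236)
step 3: θ'=-1.0236 (R=-3.0000) → pose (0.6029, -2.5127, -1.0236)
step 4: θ'=0.4764 (R=0.8333) → pose (1.6967, -2.8197, 0.4764)
step 5: θ'=-1.5236 (R=-1.0000) → pose (3.1541, -3.6612, -1.5236)

(3.1541, -3.6612, -1.5236)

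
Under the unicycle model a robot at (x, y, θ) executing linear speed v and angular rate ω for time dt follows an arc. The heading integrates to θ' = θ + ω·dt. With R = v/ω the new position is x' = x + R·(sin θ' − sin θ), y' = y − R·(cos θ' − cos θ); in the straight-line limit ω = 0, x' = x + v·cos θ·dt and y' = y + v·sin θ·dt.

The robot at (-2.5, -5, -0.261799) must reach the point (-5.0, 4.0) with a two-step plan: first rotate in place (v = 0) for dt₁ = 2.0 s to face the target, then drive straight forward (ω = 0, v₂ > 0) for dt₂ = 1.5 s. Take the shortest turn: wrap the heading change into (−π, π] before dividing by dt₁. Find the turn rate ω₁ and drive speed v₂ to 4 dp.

heading to target = atan2(4−-5, -5−-2.5) = 1.8417
Δθ = wrap(1.8417 − -0.2618) = 2.1035; ω₁ = Δθ/dt₁ = 1.0518
distance = √((-5−-2.5)² + (4−-5)²) = 9.3408; v₂ = distance/dt₂ = 6.2272

ω₁ = 1.0518, v₂ = 6.2272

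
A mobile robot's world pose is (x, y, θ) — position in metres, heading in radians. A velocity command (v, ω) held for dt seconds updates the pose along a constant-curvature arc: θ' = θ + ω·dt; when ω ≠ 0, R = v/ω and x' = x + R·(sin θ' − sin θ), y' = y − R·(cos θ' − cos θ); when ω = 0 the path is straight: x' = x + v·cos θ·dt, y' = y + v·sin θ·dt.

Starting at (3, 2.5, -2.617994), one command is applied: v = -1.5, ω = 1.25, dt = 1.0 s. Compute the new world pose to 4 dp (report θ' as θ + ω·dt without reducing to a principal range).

(3.5754, 3.7809, -1.3680)

θ' = -2.6180 + 1.25·1.0 = -1.3680
R = v/ω = -1.5/1.25 = -1.2000
x' = 3 + -1.2000·(sin -1.3680 − sin -2.6180) = 3.5754
y' = 2.5 − -1.2000·(cos -1.3680 − cos -2.6180) = 3.7809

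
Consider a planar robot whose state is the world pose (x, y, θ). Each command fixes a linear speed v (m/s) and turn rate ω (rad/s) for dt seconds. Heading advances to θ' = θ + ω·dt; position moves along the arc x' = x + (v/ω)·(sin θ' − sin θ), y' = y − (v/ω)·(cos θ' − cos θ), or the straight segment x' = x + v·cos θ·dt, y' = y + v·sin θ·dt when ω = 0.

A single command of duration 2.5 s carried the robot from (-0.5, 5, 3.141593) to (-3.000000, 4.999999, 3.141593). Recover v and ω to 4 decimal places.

v = 1.0000, ω = 0.0000

Δθ = 3.141593 − 3.141593 = 0.000000
ω = Δθ/dt = 0.000000/2.5 = 0.0000
ω = 0 → v = (Δx·cos θ + Δy·sin θ)/dt = 1.0000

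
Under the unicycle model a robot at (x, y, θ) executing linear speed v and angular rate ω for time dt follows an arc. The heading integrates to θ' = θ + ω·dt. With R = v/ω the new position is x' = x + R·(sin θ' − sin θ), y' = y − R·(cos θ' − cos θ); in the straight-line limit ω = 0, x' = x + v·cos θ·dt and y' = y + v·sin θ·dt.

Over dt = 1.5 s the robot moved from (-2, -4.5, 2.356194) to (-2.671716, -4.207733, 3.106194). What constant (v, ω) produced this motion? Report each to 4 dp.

v = 0.5000, ω = 0.5000

Δθ = 3.106194 − 2.356194 = 0.750000
ω = Δθ/dt = 0.750000/1.5 = 0.5000
R = Δx/(sin θ' − sin θ) = 1.0000
v = R·ω = 1.0000·0.5000 = 0.5000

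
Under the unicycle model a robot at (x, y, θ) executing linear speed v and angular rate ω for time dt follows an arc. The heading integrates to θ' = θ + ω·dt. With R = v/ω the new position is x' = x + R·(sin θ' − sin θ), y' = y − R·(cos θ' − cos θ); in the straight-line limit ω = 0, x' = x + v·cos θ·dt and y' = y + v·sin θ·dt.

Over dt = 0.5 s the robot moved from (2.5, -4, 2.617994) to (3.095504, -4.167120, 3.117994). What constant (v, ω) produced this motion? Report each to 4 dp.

v = -1.2500, ω = 1.0000

Δθ = 3.117994 − 2.617994 = 0.500000
ω = Δθ/dt = 0.500000/0.5 = 1.0000
R = Δx/(sin θ' − sin θ) = -1.2500
v = R·ω = -1.2500·1.0000 = -1.2500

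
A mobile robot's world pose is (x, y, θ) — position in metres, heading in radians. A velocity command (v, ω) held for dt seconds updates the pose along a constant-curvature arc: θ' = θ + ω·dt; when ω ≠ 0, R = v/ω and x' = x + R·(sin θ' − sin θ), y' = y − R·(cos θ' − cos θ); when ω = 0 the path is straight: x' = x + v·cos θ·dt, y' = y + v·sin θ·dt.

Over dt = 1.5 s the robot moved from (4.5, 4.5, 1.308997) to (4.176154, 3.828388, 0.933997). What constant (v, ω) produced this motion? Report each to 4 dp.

Δθ = 0.933997 − 1.308997 = -0.375000
ω = Δθ/dt = -0.375000/1.5 = -0.2500
R = −Δy/(cos θ' − cos θ) = 2.0000
v = R·ω = 2.0000·-0.2500 = -0.5000

v = -0.5000, ω = -0.2500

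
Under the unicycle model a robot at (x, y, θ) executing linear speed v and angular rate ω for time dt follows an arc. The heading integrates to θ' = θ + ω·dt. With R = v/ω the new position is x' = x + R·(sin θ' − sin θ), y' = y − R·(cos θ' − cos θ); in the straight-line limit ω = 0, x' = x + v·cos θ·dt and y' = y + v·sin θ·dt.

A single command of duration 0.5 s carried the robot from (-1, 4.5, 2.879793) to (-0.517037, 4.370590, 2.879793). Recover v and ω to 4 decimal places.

Δθ = 2.879793 − 2.879793 = 0.000000
ω = Δθ/dt = 0.000000/0.5 = 0.0000
ω = 0 → v = (Δx·cos θ + Δy·sin θ)/dt = -1.0000

v = -1.0000, ω = 0.0000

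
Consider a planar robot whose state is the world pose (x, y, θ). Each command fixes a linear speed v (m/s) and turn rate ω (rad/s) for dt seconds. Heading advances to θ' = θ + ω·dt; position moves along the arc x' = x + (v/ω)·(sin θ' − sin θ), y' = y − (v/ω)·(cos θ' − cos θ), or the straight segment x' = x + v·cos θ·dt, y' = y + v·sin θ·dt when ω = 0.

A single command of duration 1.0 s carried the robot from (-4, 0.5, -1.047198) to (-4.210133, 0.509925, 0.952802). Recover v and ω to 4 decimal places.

v = -0.2500, ω = 2.0000

Δθ = 0.952802 − -1.047198 = 2.000000
ω = Δθ/dt = 2.000000/1.0 = 2.0000
R = Δx/(sin θ' − sin θ) = -0.1250
v = R·ω = -0.1250·2.0000 = -0.2500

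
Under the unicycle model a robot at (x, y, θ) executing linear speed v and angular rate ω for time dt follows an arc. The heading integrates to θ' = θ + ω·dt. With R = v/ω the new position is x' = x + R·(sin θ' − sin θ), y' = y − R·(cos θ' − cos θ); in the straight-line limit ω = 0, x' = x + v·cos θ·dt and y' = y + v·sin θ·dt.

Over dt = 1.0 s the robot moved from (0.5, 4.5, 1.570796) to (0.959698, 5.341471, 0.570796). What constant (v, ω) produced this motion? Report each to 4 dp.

Δθ = 0.570796 − 1.570796 = -1.000000
ω = Δθ/dt = -1.000000/1.0 = -1.0000
R = −Δy/(cos θ' − cos θ) = -1.0000
v = R·ω = -1.0000·-1.0000 = 1.0000

v = 1.0000, ω = -1.0000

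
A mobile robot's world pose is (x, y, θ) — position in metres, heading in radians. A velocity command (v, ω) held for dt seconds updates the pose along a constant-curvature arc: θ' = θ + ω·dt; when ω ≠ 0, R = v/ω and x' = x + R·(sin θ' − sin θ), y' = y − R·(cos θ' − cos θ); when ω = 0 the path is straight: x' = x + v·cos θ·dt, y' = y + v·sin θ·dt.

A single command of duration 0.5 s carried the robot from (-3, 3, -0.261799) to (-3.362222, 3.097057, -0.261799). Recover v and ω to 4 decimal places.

v = -0.7500, ω = 0.0000

Δθ = -0.261799 − -0.261799 = 0.000000
ω = Δθ/dt = 0.000000/0.5 = 0.0000
ω = 0 → v = (Δx·cos θ + Δy·sin θ)/dt = -0.7500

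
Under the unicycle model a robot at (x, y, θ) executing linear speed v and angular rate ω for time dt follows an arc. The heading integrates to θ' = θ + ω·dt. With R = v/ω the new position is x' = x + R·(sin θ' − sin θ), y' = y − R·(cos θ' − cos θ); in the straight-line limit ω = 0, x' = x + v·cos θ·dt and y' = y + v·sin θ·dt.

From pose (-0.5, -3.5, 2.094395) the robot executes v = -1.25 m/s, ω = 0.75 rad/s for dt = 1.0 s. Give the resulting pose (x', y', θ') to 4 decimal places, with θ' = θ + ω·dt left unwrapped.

(0.4553, -4.2603, 2.8444)

θ' = 2.0944 + 0.75·1.0 = 2.8444
R = v/ω = -1.25/0.75 = -1.6667
x' = -0.5 + -1.6667·(sin 2.8444 − sin 2.0944) = 0.4553
y' = -3.5 − -1.6667·(cos 2.8444 − cos 2.0944) = -4.2603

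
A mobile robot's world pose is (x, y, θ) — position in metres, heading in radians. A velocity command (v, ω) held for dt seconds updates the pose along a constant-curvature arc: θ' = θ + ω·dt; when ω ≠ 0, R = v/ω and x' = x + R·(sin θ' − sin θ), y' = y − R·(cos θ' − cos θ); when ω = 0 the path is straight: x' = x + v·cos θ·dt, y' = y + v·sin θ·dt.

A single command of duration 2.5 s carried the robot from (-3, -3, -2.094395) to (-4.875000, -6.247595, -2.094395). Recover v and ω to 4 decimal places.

Δθ = -2.094395 − -2.094395 = 0.000000
ω = Δθ/dt = 0.000000/2.5 = 0.0000
ω = 0 → v = (Δx·cos θ + Δy·sin θ)/dt = 1.5000

v = 1.5000, ω = 0.0000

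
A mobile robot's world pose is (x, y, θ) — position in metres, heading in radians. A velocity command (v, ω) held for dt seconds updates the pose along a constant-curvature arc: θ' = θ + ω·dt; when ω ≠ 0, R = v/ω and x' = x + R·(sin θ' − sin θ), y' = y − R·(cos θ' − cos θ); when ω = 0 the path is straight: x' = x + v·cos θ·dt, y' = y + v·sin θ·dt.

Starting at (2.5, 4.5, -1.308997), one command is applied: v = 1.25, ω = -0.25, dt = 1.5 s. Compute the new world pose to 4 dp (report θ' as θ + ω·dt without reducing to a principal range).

θ' = -1.3090 + -0.25·1.5 = -1.6840
R = v/ω = 1.25/-0.25 = -5.0000
x' = 2.5 + -5.0000·(sin -1.6840 − sin -1.3090) = 2.6384
y' = 4.5 − -5.0000·(cos -1.6840 − cos -1.3090) = 2.6411

(2.6384, 2.6411, -1.6840)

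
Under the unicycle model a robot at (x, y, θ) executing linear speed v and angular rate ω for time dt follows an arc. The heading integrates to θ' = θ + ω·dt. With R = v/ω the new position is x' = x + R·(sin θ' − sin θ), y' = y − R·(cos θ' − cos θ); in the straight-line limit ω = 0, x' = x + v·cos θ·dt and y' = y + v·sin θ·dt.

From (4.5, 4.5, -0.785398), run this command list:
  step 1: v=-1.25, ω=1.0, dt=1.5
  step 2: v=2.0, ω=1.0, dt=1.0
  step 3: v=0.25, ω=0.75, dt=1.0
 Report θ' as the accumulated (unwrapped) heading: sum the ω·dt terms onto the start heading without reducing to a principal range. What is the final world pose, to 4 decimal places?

(3.3446, 6.5697, 2.4646)

step 1: θ'=0.7146 (R=-1.2500) → pose (2.7970, 4.5603, 0.7146)
step 2: θ'=1.7146 (R=2.0000) → pose (3.4657, 6.3576, 1.7146)
step 3: θ'=2.4646 (R=0.3333) → pose (3.3446, 6.5697, 2.4646)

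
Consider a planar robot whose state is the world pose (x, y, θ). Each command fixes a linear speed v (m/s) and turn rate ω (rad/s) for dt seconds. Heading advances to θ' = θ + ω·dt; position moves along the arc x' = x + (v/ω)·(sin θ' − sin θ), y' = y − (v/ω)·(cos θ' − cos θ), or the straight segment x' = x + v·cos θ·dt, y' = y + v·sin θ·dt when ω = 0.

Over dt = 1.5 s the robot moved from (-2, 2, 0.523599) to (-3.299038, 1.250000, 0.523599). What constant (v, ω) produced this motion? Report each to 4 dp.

v = -1.0000, ω = 0.0000

Δθ = 0.523599 − 0.523599 = 0.000000
ω = Δθ/dt = 0.000000/1.5 = 0.0000
ω = 0 → v = (Δx·cos θ + Δy·sin θ)/dt = -1.0000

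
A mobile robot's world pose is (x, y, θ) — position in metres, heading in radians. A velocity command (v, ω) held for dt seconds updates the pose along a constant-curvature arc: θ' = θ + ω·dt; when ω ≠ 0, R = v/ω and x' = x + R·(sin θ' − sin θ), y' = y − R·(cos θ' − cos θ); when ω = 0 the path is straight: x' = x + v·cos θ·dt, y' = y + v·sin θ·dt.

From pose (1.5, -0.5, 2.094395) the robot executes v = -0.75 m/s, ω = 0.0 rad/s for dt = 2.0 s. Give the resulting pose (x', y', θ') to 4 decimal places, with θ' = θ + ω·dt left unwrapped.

(2.2500, -1.7990, 2.0944)

θ' = 2.0944 + 0.0·2.0 = 2.0944
ω = 0 → straight: x' = 1.5 + -0.75·cos(2.0944)·2.0 = 2.2500
y' = -0.5 + -0.75·sin(2.0944)·2.0 = -1.7990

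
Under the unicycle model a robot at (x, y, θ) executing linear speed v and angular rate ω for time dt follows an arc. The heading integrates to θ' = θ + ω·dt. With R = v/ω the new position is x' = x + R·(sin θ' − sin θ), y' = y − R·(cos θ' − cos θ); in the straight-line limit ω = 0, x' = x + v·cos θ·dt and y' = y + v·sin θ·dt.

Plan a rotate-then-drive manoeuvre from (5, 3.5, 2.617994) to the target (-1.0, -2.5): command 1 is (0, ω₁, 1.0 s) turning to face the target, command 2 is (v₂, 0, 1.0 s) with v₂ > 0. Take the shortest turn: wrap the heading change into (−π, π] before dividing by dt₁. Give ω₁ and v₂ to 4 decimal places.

heading to target = atan2(-2.5−3.5, -1−5) = -2.3562
Δθ = wrap(-2.3562 − 2.6180) = 1.3090; ω₁ = Δθ/dt₁ = 1.3090
distance = √((-1−5)² + (-2.5−3.5)²) = 8.4853; v₂ = distance/dt₂ = 8.4853

ω₁ = 1.3090, v₂ = 8.4853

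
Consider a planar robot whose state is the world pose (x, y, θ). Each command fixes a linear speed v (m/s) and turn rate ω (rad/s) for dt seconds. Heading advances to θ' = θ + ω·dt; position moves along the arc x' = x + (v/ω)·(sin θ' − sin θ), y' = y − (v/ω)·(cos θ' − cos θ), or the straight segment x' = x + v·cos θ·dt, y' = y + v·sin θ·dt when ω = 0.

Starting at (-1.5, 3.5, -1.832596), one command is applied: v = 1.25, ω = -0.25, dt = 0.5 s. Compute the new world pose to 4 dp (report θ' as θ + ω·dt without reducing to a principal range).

(-1.6990, 2.9080, -1.9576)

θ' = -1.8326 + -0.25·0.5 = -1.9576
R = v/ω = 1.25/-0.25 = -5.0000
x' = -1.5 + -5.0000·(sin -1.9576 − sin -1.8326) = -1.6990
y' = 3.5 − -5.0000·(cos -1.9576 − cos -1.8326) = 2.9080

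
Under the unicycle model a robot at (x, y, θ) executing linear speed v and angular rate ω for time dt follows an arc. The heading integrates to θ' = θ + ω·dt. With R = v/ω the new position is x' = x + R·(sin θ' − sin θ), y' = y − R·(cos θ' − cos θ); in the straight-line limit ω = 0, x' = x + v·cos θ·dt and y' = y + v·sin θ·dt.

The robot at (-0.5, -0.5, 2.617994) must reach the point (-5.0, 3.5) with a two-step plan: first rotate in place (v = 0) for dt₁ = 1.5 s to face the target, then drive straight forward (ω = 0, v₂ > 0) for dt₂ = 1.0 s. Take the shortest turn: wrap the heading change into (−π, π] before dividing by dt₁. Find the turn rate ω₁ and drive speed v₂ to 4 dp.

ω₁ = -0.1354, v₂ = 6.0208

heading to target = atan2(3.5−-0.5, -5−-0.5) = 2.4150
Δθ = wrap(2.4150 − 2.6180) = -0.2030; ω₁ = Δθ/dt₁ = -0.1354
distance = √((-5−-0.5)² + (3.5−-0.5)²) = 6.0208; v₂ = distance/dt₂ = 6.0208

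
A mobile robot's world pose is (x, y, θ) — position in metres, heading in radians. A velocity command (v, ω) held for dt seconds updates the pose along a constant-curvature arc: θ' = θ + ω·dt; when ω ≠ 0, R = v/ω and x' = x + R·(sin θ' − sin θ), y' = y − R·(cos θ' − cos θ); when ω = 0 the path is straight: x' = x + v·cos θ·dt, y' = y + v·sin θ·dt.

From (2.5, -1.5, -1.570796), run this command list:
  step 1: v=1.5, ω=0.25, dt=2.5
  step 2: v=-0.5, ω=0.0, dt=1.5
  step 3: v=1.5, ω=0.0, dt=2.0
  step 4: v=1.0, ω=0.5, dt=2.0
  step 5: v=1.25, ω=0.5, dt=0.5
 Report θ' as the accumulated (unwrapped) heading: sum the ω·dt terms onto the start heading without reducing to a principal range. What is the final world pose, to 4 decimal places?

step 1: θ'=-0.9458 (R=6.0000) → pose (3.6342, -5.0106, -0.9458)
step 2: θ'=-0.9458 (straight) → pose (3.1954, -4.4024, -0.9458)
step 3: θ'=-0.9458 (straight) → pose (4.9507, -6.8352, -0.9458)
step 4: θ'=0.0542 (R=2.0000) → pose (6.6810, -7.6621, 0.0542)
step 5: θ'=0.3042 (R=2.5000) → pose (7.2944, -7.5510, 0.3042)

(7.2944, -7.5510, 0.3042)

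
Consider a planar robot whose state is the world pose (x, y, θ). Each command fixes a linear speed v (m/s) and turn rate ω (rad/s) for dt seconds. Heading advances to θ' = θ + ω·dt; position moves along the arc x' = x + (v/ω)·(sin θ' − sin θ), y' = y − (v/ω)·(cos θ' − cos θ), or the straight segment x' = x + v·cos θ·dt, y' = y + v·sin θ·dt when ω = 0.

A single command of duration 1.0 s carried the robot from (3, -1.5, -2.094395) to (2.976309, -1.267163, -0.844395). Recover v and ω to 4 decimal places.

Δθ = -0.844395 − -2.094395 = 1.250000
ω = Δθ/dt = 1.250000/1.0 = 1.2500
R = −Δy/(cos θ' − cos θ) = -0.2000
v = R·ω = -0.2000·1.2500 = -0.2500

v = -0.2500, ω = 1.2500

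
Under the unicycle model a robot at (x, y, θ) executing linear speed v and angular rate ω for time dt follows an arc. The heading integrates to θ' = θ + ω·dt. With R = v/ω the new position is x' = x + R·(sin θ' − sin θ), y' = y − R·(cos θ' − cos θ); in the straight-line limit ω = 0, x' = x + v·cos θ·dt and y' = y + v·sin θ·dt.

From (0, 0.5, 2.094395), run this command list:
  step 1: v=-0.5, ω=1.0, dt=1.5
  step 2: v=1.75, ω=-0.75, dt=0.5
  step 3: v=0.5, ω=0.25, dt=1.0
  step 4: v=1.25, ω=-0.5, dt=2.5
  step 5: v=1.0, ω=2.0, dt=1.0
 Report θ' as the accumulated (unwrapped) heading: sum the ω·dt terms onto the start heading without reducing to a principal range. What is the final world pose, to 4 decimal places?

(-4.3123, 0.7632, 4.2194)

step 1: θ'=3.5944 (R=-0.5000) → pose (0.6518, 0.3004, 3.5944)
step 2: θ'=3.2194 (R=-2.3333) → pose (-0.1877, 0.0723, 3.2194)
step 3: θ'=3.4694 (R=2.0000) → pose (-0.6762, -0.0281, 3.4694)
step 4: θ'=2.2194 (R=-2.5000) → pose (-3.4734, 0.8286, 2.2194)
step 5: θ'=4.2194 (R=0.5000) → pose (-4.3123, 0.7632, 4.2194)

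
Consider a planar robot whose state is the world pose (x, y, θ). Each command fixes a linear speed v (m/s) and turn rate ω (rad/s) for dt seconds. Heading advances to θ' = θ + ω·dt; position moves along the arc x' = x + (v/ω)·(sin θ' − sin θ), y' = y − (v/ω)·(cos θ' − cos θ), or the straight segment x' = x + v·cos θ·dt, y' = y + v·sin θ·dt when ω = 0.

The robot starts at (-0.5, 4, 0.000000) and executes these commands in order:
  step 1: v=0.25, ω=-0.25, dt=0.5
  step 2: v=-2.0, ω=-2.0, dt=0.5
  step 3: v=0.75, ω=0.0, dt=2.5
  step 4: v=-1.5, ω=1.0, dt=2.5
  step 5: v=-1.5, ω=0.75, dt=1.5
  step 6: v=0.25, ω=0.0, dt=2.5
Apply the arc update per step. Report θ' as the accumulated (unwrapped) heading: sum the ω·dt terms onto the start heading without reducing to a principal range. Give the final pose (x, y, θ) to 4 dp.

(-2.9051, 0.8892, 2.5000)

step 1: θ'=-0.1250 (R=-1.0000) → pose (-0.3753, 3.9922, -0.1250)
step 2: θ'=-1.1250 (R=1.0000) → pose (-1.1529, 4.5532, -1.1250)
step 3: θ'=-1.1250 (straight) → pose (-0.3445, 2.8615, -1.1250)
step 4: θ'=1.3750 (R=-1.5000) → pose (-3.1692, 2.5065, 1.3750)
step 5: θ'=2.5000 (R=-2.0000) → pose (-2.4044, 0.5151, 2.5000)
step 6: θ'=2.5000 (straight) → pose (-2.9051, 0.8892, 2.5000)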